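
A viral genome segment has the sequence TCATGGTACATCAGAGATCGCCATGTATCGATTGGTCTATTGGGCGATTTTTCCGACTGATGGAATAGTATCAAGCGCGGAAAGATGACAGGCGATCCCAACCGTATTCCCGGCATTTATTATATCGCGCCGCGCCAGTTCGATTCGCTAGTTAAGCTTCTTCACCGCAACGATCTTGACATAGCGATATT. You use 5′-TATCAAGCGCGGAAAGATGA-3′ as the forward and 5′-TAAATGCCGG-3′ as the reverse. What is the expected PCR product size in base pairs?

51 bp

Scanning the template, TATCAAGCGCGGAAAGATGA occurs at positions 69–88; this primer anneals to the bottom strand there with its 3' end pointing downstream.
The reverse primer's reverse complement is CCGGCATTTA, which matches the template at positions 110–119.
Amplicon spans positions 69–119: 51 bp.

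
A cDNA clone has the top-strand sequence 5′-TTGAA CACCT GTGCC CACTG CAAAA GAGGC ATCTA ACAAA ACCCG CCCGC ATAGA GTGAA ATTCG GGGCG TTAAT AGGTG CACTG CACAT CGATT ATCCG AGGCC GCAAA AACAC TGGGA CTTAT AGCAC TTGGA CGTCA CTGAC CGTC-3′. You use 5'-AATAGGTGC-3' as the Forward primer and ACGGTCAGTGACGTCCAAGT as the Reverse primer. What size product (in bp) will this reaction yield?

The forward primer matches the template at positions 73–81.
Taking the reverse complement of ACGGTCAGTGACGTCCAAGT gives ACTTGGACGTCACTGACCGT, found at positions 129–148 on the template; the primer anneals here to the top strand with its 3' end pointing upstream.
Amplicon spans positions 73–148: 76 bp.

76 bp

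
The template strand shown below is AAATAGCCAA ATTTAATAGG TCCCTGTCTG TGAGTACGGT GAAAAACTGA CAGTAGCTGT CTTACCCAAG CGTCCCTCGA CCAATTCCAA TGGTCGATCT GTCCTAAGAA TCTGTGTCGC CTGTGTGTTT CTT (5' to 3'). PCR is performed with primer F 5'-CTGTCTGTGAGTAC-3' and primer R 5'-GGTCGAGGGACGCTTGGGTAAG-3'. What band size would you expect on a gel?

Scanning the template, CTGTCTGTGAGTAC occurs at positions 24–37; this primer anneals to the bottom strand there with its 3' end pointing downstream.
The reverse primer's reverse complement is CTTACCCAAGCGTCCCTCGACC, which matches the template at positions 61–82.
The product runs from position 24 to position 82, so its length is 82 − 24 + 1 = 59 bp.

59 bp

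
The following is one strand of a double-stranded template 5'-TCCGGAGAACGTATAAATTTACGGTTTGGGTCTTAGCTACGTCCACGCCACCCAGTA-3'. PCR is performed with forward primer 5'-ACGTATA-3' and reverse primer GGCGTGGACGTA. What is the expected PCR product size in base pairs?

41 bp

Forward primer ACGTATA is found on the top strand at positions 9–15.
Reverse complement of the reverse primer: TACGTCCACGCC. This occurs on the top strand at positions 38–49.
The product runs from position 9 to position 49, so its length is 49 − 9 + 1 = 41 bp.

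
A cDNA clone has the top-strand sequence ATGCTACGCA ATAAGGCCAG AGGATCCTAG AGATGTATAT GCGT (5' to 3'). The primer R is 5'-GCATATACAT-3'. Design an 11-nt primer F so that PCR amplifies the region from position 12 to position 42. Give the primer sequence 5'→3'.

The reverse primer's reverse complement ATGTATATGC matches the template at positions 33–42; the product starts at position 12.
The forward primer is identical to the top strand over positions 12–22: TAAGGCCAGAG.

5'-TAAGGCCAGAG-3'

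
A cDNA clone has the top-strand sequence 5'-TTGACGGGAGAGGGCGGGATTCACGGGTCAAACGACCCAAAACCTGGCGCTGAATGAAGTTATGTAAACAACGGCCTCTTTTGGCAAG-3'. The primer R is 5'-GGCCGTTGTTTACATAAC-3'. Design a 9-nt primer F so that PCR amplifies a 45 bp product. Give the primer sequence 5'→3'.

The reverse primer's reverse complement GTTATGTAAACAACGGCC matches the template at positions 59–76, so the product ends at position 76.
A 45 bp product then starts at position 76 − 45 + 1 = 32.
The forward primer is identical to the top strand there: ACGACCCAA.

5'-ACGACCCAA-3'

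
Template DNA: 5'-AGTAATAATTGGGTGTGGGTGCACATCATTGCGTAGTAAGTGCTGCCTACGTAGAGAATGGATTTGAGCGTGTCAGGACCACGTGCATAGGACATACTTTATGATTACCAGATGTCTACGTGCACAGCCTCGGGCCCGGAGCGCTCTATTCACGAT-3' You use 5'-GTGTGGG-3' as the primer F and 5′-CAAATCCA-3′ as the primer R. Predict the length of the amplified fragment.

Scanning the template, GTGTGGG occurs at positions 13–19; this primer anneals to the bottom strand there with its 3' end pointing downstream.
Taking the reverse complement of CAAATCCA gives TGGATTTG, found at positions 59–66 on the template; the primer anneals here to the top strand with its 3' end pointing upstream.
Amplicon spans positions 13–66: 54 bp.

54 bp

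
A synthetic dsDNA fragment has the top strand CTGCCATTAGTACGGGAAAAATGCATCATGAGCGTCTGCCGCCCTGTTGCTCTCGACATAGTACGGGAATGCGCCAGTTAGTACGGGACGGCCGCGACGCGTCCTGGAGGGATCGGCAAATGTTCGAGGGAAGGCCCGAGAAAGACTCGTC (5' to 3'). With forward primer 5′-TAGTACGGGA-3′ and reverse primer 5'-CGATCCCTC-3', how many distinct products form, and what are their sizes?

Three products: 108 bp, 57 bp, 37 bp

The forward primer TAGTACGGGA matches the top strand at positions 8–17, 59–68, 79–88.
The reverse primer's reverse complement is GAGGGATCG, matching at positions 107–115.
Each forward site pairs with the reverse site to give a product ending at position 115: sizes 108, 57, 37 bp.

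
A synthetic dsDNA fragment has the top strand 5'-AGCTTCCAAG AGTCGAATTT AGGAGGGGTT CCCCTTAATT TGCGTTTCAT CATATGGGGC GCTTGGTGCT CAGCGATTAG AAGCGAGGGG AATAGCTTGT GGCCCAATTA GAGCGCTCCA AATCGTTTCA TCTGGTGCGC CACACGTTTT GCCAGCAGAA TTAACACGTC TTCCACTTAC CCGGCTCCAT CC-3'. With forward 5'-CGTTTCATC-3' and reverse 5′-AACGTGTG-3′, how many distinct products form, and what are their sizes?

Two products: 106 bp, 25 bp

The forward primer CGTTTCATC matches the top strand at positions 43–51, 124–132.
The reverse primer's reverse complement is CACACGTT, matching at positions 141–148.
Each forward site pairs with the reverse site to give a product ending at position 148: sizes 106, 25 bp.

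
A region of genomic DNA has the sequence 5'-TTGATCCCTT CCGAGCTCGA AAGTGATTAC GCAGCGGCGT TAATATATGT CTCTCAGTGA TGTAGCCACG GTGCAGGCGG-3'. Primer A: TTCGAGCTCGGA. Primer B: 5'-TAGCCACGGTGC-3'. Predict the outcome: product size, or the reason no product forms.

No product — the primers' 3' ends point away from each other.

Primer A (TTCGAGCTCGGA) has reverse complement TCCGAGCTCGAA, which matches the top strand at positions 10–21; primer A anneals to the top strand there with its 3' end pointing upstream toward position 10.
Primer B (TAGCCACGGTGC) matches the top strand directly at positions 63–74; it anneals to the bottom strand with its 3' end pointing downstream toward position 74.
The 3' ends diverge (primer A extends toward position 1, primer B toward position 80), so the primers never converge on a shared product.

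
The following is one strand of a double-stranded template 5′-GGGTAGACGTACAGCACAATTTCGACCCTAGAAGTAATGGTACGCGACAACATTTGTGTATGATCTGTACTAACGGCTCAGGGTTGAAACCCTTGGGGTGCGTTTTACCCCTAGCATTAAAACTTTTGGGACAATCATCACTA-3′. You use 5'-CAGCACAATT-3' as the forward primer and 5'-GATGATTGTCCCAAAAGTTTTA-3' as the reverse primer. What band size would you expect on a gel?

Forward primer CAGCACAATT is found on the top strand at positions 12–21.
Taking the reverse complement of GATGATTGTCCCAAAAGTTTTA gives TAAAACTTTTGGGACAATCATC, found at positions 118–139 on the template; the primer anneals here to the top strand with its 3' end pointing upstream.
Amplicon spans positions 12–139: 128 bp.

128 bp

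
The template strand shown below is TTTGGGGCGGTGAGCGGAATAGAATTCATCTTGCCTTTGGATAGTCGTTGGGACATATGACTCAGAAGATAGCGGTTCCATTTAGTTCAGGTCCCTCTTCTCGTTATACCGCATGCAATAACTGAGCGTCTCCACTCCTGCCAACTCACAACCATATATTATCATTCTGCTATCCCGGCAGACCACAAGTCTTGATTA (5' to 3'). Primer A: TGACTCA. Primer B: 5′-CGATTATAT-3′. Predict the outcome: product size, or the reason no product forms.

Primer B (CGATTATAT) does not match the top strand, and its reverse complement ATATAATCG does not match either.
With no annealing site for primer B, no amplification occurs.

No product — primer B has no binding site in the template.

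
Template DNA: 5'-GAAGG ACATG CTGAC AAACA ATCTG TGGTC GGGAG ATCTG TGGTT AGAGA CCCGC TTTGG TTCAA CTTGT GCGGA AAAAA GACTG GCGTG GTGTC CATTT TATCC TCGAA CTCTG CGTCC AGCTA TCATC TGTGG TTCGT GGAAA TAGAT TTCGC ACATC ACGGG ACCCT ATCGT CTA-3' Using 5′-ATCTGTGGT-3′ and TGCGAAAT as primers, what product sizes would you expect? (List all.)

136 bp, 121 bp, 29 bp

The forward primer ATCTGTGGT matches the top strand at positions 21–29, 36–44, 128–136.
The reverse primer's reverse complement is ATTTCGCA, matching at positions 149–156.
Each forward site pairs with the reverse site to give a product ending at position 156: sizes 136, 121, 29 bp.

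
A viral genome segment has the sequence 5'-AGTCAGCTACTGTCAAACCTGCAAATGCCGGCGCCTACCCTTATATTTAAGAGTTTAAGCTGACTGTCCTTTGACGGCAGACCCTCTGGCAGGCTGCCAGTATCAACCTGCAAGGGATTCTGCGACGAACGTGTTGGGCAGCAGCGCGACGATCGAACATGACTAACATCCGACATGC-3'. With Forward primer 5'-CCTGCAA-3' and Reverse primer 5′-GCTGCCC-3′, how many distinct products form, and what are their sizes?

The forward primer CCTGCAA matches the top strand at positions 18–24, 107–113.
The reverse primer's reverse complement is GGGCAGC, matching at positions 136–142.
Each forward site pairs with the reverse site to give a product ending at position 142: sizes 125, 36 bp.

Two products: 125 bp, 36 bp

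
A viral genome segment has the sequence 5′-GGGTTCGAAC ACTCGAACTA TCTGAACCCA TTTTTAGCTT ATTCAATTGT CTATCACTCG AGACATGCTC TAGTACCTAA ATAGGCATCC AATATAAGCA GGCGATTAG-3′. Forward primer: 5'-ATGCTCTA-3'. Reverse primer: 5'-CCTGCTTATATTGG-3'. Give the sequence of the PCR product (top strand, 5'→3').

5'-ATGCTCTAGTACCTAAATAGGCATCCAATATAAGCAGG-3'

The forward primer matches the template at positions 65–72.
Reverse complement of the reverse primer: CCAATATAAGCAGG. This occurs on the top strand at positions 89–102.
The product is the template from position 65 through 102 (38 bp).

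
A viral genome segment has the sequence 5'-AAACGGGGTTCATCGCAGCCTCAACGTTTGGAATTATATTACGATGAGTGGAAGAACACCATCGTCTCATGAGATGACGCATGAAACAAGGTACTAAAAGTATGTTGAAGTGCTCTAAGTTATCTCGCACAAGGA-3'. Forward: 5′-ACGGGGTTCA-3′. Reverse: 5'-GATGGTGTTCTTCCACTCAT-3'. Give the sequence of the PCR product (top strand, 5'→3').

5'-ACGGGGTTCATCGCAGCCTCAACGTTTGGAATTATATTACGATGAGTGGAAGAACACCATC-3'

Forward primer ACGGGGTTCA is found on the top strand at positions 3–12.
Taking the reverse complement of GATGGTGTTCTTCCACTCAT gives ATGAGTGGAAGAACACCATC, found at positions 44–63 on the template; the primer anneals here to the top strand with its 3' end pointing upstream.
The product is the template from position 3 through 63 (61 bp).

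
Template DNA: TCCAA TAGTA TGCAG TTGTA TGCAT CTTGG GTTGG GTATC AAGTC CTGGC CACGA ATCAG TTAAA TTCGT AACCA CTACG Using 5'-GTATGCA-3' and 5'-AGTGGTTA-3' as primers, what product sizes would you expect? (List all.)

The forward primer GTATGCA matches the top strand at positions 8–14, 18–24.
The reverse primer's reverse complement is TAACCACT, matching at positions 70–77.
Each forward site pairs with the reverse site to give a product ending at position 77: sizes 70, 60 bp.

70 bp, 60 bp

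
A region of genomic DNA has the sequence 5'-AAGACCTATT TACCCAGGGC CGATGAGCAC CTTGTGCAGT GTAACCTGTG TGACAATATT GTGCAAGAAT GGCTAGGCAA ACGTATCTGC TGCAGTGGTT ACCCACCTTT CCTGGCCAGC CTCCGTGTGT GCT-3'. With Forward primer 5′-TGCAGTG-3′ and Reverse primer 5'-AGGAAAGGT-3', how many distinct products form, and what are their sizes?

Two products: 79 bp, 23 bp

The forward primer TGCAGTG matches the top strand at positions 35–41, 91–97.
The reverse primer's reverse complement is ACCTTTCCT, matching at positions 105–113.
Each forward site pairs with the reverse site to give a product ending at position 113: sizes 79, 23 bp.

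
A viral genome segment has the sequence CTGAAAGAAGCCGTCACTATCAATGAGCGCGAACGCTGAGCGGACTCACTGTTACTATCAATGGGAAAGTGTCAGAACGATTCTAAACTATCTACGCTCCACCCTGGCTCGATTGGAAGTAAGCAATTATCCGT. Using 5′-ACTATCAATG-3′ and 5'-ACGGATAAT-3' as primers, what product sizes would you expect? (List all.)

119 bp, 81 bp

The forward primer ACTATCAATG matches the top strand at positions 16–25, 54–63.
The reverse primer's reverse complement is ATTATCCGT, matching at positions 126–134.
Each forward site pairs with the reverse site to give a product ending at position 134: sizes 119, 81 bp.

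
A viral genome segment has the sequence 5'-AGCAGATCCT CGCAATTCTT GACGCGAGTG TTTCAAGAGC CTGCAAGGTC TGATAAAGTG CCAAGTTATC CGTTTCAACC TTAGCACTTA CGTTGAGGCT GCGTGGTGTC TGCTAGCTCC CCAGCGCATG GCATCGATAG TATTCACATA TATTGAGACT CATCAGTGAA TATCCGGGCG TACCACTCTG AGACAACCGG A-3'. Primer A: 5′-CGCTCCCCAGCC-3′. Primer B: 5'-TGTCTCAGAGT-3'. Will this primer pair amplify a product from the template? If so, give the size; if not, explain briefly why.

No product — primer A has no binding site in the template.

Primer A (CGCTCCCCAGCC) does not match the top strand, and its reverse complement GGCTGGGGAGCG does not match either.
With no annealing site for primer A, no amplification occurs.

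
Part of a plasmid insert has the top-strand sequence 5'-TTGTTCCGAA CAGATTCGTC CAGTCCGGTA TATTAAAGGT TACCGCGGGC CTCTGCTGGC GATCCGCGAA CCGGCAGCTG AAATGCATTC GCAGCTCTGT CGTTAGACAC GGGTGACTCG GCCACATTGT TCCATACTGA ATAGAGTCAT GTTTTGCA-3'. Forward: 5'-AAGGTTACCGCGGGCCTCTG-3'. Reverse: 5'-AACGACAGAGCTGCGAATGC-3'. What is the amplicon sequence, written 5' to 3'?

5'-AAGGTTACCGCGGGCCTCTGCTGGCGATCCGCGAACCGGCAGCTGAAATGCATTCGCAGCTCTGTCGTT-3'

Scanning the template, AAGGTTACCGCGGGCCTCTG occurs at positions 36–55; this primer anneals to the bottom strand there with its 3' end pointing downstream.
Reverse complement of the reverse primer: GCATTCGCAGCTCTGTCGTT. This occurs on the top strand at positions 85–104.
The product is the template from position 36 through 104 (69 bp).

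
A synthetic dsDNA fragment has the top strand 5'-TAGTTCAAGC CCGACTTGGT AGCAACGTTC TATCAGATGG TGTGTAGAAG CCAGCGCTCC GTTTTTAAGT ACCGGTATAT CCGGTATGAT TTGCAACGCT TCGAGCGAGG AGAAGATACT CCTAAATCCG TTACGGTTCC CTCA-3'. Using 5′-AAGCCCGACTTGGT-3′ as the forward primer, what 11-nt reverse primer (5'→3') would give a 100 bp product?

5'-GCTCGAAGCGT-3'

The forward primer binds at positions 7–20, so a 100 bp product ends at position 7 + 100 − 1 = 106.
The reverse primer anneals to the top strand over positions 96–106, i.e. to ACGCTTCGAGC.
Its sequence written 5'→3' is the reverse complement: GCTCGAAGCGT.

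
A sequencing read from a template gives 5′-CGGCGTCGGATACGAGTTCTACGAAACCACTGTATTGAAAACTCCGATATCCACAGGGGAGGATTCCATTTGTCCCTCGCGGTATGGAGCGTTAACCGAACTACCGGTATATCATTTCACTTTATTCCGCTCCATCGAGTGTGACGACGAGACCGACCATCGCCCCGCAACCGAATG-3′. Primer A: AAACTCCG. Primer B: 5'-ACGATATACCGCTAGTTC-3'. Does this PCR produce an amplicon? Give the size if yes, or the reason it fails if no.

Primer B (ACGATATACCGCTAGTTC) does not match the top strand, and its reverse complement GAACTAGCGGTATATCGT does not match either.
With no annealing site for primer B, no amplification occurs.

No product — primer B has no binding site in the template.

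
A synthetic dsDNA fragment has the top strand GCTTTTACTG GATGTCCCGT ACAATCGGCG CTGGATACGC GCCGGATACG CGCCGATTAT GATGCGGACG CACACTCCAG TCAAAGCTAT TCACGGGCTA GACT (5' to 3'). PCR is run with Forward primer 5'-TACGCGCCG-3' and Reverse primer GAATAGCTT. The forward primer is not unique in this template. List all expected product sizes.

57 bp, 46 bp

The forward primer TACGCGCCG matches the top strand at positions 36–44, 47–55.
The reverse primer's reverse complement is AAGCTATTC, matching at positions 84–92.
Each forward site pairs with the reverse site to give a product ending at position 92: sizes 57, 46 bp.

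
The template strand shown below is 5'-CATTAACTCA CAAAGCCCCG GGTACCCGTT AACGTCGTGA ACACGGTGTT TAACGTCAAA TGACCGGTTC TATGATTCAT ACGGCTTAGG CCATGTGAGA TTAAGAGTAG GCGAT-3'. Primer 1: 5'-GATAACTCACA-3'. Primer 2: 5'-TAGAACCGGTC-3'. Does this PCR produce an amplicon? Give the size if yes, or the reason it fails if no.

No product — primer 1 has no binding site in the template.

Primer 1 (GATAACTCACA) does not match the top strand, and its reverse complement TGTGAGTTATC does not match either.
With no annealing site for primer 1, no amplification occurs.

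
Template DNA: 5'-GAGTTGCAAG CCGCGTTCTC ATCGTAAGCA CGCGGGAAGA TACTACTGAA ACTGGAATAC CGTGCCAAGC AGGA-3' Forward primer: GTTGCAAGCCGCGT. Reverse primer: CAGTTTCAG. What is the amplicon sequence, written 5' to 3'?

Forward primer GTTGCAAGCCGCGT is found on the top strand at positions 3–16.
Reverse complement of the reverse primer: CTGAAACTG. This occurs on the top strand at positions 46–54.
The product is the template from position 3 through 54 (52 bp).

5'-GTTGCAAGCCGCGTTCTCATCGTAAGCACGCGGGAAGATACTACTGAAACTG-3'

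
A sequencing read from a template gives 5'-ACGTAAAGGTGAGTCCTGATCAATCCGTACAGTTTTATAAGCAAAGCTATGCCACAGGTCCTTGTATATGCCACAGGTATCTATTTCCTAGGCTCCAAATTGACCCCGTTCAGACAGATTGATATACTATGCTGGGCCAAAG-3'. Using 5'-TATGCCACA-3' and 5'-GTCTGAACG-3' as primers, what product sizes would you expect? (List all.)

The forward primer TATGCCACA matches the top strand at positions 48–56, 67–75.
The reverse primer's reverse complement is CGTTCAGAC, matching at positions 107–115.
Each forward site pairs with the reverse site to give a product ending at position 115: sizes 68, 49 bp.

68 bp, 49 bp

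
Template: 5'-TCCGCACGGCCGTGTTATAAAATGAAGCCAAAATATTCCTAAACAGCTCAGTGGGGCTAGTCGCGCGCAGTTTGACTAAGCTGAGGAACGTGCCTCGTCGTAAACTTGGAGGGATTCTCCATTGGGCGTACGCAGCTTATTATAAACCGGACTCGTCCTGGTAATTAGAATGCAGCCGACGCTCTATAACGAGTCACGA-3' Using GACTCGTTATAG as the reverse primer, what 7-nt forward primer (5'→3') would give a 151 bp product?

5'-AGCTCAG-3'

The reverse primer's reverse complement CTATAACGAGTC matches the template at positions 184–195, so the product ends at position 195.
A 151 bp product then starts at position 195 − 151 + 1 = 45.
The forward primer is identical to the top strand there: AGCTCAG.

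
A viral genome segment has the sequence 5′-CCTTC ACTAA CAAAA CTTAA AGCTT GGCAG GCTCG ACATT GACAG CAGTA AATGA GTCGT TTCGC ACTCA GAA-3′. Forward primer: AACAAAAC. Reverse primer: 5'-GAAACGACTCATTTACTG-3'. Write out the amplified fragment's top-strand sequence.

The forward primer matches the template at positions 9–16.
Reverse complement of the reverse primer: CAGTAAATGAGTCGTTTC. This occurs on the top strand at positions 46–63.
The product is the template from position 9 through 63 (55 bp).

5'-AACAAAACTTAAAGCTTGGCAGGCTCGACATTGACAGCAGTAAATGAGTCGTTTC-3'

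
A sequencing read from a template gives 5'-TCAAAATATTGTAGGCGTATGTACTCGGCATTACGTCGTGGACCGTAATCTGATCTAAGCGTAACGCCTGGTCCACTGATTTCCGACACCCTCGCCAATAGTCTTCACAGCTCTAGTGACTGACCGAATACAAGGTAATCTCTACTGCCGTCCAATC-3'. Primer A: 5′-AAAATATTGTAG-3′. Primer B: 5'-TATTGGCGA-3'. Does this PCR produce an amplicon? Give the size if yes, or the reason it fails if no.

Yes — a 98 bp product.

Primer A (AAAATATTGTAG) matches the top strand at positions 3–14; it acts as a forward primer.
Primer B's reverse complement is TCGCCAATA, matching the top strand at positions 92–100; it acts as a reverse primer.
The 3' ends face each other across positions 3–100, giving a 98 bp product.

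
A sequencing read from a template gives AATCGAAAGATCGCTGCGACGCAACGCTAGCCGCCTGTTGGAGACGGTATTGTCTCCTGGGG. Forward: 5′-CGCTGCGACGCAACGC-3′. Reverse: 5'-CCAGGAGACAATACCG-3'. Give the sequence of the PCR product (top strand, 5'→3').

Forward primer CGCTGCGACGCAACGC is found on the top strand at positions 12–27.
Taking the reverse complement of CCAGGAGACAATACCG gives CGGTATTGTCTCCTGG, found at positions 45–60 on the template; the primer anneals here to the top strand with its 3' end pointing upstream.
The product is the template from position 12 through 60 (49 bp).

5'-CGCTGCGACGCAACGCTAGCCGCCTGTTGGAGACGGTATTGTCTCCTGG-3'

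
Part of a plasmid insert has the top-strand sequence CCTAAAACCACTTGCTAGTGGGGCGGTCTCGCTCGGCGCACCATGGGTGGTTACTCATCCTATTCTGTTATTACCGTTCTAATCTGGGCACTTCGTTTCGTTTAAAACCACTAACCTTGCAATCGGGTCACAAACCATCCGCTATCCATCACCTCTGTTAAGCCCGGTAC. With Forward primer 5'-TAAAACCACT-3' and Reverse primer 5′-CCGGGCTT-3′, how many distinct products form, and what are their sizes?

Two products: 165 bp, 65 bp

The forward primer TAAAACCACT matches the top strand at positions 3–12, 103–112.
The reverse primer's reverse complement is AAGCCCGG, matching at positions 160–167.
Each forward site pairs with the reverse site to give a product ending at position 167: sizes 165, 65 bp.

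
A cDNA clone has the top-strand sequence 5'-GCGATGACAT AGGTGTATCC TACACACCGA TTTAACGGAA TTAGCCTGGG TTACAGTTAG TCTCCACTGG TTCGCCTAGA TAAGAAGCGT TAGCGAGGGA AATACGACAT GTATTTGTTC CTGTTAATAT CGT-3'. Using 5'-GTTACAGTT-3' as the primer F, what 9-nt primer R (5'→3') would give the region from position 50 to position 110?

The product's 3' end on the top strand is position 110.
The reverse primer anneals to the top strand over positions 102–110, i.e. to ATACGACAT.
Its sequence written 5'→3' is the reverse complement: ATGTCGTAT.

5'-ATGTCGTAT-3'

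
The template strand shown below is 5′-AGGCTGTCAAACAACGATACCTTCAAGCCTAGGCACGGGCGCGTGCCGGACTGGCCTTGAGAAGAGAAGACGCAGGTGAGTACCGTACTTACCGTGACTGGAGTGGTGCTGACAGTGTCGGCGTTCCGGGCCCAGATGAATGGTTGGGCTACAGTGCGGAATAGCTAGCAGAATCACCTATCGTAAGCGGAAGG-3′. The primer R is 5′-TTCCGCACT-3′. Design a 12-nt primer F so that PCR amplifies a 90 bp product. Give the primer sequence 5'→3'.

5'-GCAGGTGAGTAC-3'

The reverse primer's reverse complement AGTGCGGAA matches the template at positions 153–161, so the product ends at position 161.
A 90 bp product then starts at position 161 − 90 + 1 = 72.
The forward primer is identical to the top strand there: GCAGGTGAGTAC.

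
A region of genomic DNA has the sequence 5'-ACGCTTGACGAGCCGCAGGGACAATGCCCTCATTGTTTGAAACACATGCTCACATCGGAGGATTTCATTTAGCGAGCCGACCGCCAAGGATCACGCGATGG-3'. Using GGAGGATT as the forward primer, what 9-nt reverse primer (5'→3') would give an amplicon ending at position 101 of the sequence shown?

5'-CCATCGCGT-3'

The forward primer binds at positions 57–64; the product's 3' end on the top strand is position 101.
The reverse primer anneals to the top strand over positions 93–101, i.e. to ACGCGATGG.
Its sequence written 5'→3' is the reverse complement: CCATCGCGT.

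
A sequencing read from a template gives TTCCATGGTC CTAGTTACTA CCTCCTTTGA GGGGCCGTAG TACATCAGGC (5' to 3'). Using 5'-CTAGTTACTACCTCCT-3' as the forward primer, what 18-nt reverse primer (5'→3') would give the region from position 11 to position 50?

The product's 3' end on the top strand is position 50.
The reverse primer anneals to the top strand over positions 33–50, i.e. to GGCCGTAGTACATCAGGC.
Its sequence written 5'→3' is the reverse complement: GCCTGATGTACTACGGCC.

5'-GCCTGATGTACTACGGCC-3'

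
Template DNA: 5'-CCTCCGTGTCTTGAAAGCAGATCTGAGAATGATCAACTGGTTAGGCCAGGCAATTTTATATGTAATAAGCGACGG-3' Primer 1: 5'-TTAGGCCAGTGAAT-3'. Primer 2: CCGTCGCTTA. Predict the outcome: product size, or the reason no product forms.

Primer 1 (TTAGGCCAGTGAAT) does not match the top strand, and its reverse complement ATTCACTGGCCTAA does not match either.
With no annealing site for primer 1, no amplification occurs.

No product — primer 1 has no binding site in the template.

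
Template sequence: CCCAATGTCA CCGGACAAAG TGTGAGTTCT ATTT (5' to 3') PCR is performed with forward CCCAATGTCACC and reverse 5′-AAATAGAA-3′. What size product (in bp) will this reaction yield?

34 bp

The forward primer matches the template at positions 1–12.
The reverse primer's reverse complement is TTCTATTT, which matches the template at positions 27–34.
Product length = (reverse-primer end) − (forward-primer start) + 1 = 34 − 1 + 1 = 34 bp.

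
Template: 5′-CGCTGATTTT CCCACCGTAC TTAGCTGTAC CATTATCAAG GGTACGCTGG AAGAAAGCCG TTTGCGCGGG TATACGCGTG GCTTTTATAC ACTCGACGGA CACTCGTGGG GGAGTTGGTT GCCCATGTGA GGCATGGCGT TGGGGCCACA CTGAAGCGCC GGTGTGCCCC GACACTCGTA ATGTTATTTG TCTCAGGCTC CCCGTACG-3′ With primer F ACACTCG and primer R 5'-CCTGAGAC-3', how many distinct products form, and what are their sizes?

Three products: 109 bp, 98 bp, 26 bp

The forward primer ACACTCG matches the top strand at positions 89–95, 100–106, 172–178.
The reverse primer's reverse complement is GTCTCAGG, matching at positions 190–197.
Each forward site pairs with the reverse site to give a product ending at position 197: sizes 109, 98, 26 bp.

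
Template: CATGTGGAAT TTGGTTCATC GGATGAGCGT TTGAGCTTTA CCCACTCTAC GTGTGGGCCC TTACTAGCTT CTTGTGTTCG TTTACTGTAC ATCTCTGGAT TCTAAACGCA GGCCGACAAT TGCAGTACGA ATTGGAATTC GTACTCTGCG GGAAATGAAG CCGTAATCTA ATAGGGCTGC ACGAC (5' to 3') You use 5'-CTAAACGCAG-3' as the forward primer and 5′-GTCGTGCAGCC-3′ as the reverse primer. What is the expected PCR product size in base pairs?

84 bp

The forward primer matches the template at positions 102–111.
Taking the reverse complement of GTCGTGCAGCC gives GGCTGCACGAC, found at positions 175–185 on the template; the primer anneals here to the top strand with its 3' end pointing upstream.
Product length = (reverse-primer end) − (forward-primer start) + 1 = 185 − 102 + 1 = 84 bp.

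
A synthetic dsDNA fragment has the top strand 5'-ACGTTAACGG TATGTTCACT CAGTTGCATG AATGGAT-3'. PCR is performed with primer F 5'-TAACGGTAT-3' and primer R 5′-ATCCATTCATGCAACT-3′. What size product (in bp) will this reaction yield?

33 bp

Scanning the template, TAACGGTAT occurs at positions 5–13; this primer anneals to the bottom strand there with its 3' end pointing downstream.
Taking the reverse complement of ATCCATTCATGCAACT gives AGTTGCATGAATGGAT, found at positions 22–37 on the template; the primer anneals here to the top strand with its 3' end pointing upstream.
Product length = (reverse-primer end) − (forward-primer start) + 1 = 37 − 5 + 1 = 33 bp.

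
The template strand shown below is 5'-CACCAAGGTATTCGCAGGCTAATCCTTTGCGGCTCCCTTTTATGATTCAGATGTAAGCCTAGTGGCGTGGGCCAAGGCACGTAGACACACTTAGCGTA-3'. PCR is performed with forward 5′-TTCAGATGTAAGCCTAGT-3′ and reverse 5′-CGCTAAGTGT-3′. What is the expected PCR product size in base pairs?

The forward primer matches the template at positions 46–63.
Reverse complement of the reverse primer: ACACTTAGCG. This occurs on the top strand at positions 87–96.
Amplicon spans positions 46–96: 51 bp.

51 bp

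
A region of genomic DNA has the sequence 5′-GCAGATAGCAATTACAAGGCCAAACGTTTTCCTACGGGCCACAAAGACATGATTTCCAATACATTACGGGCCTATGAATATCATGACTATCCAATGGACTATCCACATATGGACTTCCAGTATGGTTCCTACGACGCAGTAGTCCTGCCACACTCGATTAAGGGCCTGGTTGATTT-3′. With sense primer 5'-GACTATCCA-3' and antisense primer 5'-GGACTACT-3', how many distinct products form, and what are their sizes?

The forward primer GACTATCCA matches the top strand at positions 85–93, 97–105.
The reverse primer's reverse complement is AGTAGTCC, matching at positions 138–145.
Each forward site pairs with the reverse site to give a product ending at position 145: sizes 61, 49 bp.

Two products: 61 bp, 49 bp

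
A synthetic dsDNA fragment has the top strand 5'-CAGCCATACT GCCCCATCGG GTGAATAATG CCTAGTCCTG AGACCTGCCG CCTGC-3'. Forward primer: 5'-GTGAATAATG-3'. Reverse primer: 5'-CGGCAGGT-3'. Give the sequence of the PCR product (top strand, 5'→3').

5'-GTGAATAATGCCTAGTCCTGAGACCTGCCG-3'

Forward primer GTGAATAATG is found on the top strand at positions 21–30.
Reverse complement of the reverse primer: ACCTGCCG. This occurs on the top strand at positions 43–50.
The product is the template from position 21 through 50 (30 bp).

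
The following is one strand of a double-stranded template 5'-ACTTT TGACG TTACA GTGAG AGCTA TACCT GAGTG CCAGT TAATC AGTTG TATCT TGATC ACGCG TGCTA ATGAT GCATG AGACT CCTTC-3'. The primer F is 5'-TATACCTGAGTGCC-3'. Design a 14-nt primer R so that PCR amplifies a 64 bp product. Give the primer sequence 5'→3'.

5'-GGAGTCTCATGCAT-3'

The forward primer binds at positions 24–37, so a 64 bp product ends at position 24 + 64 − 1 = 87.
The reverse primer anneals to the top strand over positions 74–87, i.e. to ATGCATGAGACTCC.
Its sequence written 5'→3' is the reverse complement: GGAGTCTCATGCAT.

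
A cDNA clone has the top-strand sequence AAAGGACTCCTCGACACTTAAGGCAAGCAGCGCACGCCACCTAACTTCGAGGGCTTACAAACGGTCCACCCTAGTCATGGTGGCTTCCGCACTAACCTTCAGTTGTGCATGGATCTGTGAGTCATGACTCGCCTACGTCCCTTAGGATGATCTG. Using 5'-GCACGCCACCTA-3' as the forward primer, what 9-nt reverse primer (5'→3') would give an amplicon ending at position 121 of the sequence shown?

5'-CTCACAGAT-3'

The forward primer binds at positions 32–43; the product's 3' end on the top strand is position 121.
The reverse primer anneals to the top strand over positions 113–121, i.e. to ATCTGTGAG.
Its sequence written 5'→3' is the reverse complement: CTCACAGAT.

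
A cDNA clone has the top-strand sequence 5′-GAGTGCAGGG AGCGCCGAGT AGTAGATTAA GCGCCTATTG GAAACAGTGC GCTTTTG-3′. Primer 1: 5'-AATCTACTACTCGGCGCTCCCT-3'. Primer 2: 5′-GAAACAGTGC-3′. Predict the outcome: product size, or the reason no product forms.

Primer 1 (AATCTACTACTCGGCGCTCCCT) has reverse complement AGGGAGCGCCGAGTAGTAGATT, which matches the top strand at positions 7–28; primer 1 anneals to the top strand there with its 3' end pointing upstream toward position 7.
Primer 2 (GAAACAGTGC) matches the top strand directly at positions 41–50; it anneals to the bottom strand with its 3' end pointing downstream toward position 50.
The 3' ends diverge (primer 1 extends toward position 1, primer 2 toward position 57), so the primers never converge on a shared product.

No product — the primers' 3' ends point away from each other.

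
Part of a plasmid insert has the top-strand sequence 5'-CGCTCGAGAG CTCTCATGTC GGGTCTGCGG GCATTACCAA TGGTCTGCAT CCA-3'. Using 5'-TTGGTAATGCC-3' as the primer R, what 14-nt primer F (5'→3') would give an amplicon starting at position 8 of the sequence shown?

5'-GAGCTCTCATGTCG-3'

The reverse primer's reverse complement GGCATTACCAA matches the template at positions 30–40; the product starts at position 8.
The forward primer is identical to the top strand over positions 8–21: GAGCTCTCATGTCG.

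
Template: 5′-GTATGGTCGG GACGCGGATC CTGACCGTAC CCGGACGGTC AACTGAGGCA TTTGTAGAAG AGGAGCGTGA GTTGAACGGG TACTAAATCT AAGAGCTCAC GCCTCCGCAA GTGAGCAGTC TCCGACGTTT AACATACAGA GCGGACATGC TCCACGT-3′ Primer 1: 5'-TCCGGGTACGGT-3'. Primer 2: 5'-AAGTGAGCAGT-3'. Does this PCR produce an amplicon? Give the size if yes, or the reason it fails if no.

No product — the primers' 3' ends point away from each other.

Primer 1 (TCCGGGTACGGT) has reverse complement ACCGTACCCGGA, which matches the top strand at positions 24–35; primer 1 anneals to the top strand there with its 3' end pointing upstream toward position 24.
Primer 2 (AAGTGAGCAGT) matches the top strand directly at positions 109–119; it anneals to the bottom strand with its 3' end pointing downstream toward position 119.
The 3' ends diverge (primer 1 extends toward position 1, primer 2 toward position 157), so the primers never converge on a shared product.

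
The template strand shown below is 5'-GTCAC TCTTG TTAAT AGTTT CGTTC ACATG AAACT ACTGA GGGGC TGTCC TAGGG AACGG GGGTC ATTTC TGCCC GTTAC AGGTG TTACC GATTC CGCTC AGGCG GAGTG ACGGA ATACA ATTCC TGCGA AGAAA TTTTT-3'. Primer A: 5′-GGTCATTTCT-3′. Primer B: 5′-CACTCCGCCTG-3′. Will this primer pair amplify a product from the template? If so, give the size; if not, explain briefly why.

Primer A (GGTCATTTCT) matches the top strand at positions 62–71; it acts as a forward primer.
Primer B's reverse complement is CAGGCGGAGTG, matching the top strand at positions 100–110; it acts as a reverse primer.
The 3' ends face each other across positions 62–110, giving a 49 bp product.

Yes — a 49 bp product.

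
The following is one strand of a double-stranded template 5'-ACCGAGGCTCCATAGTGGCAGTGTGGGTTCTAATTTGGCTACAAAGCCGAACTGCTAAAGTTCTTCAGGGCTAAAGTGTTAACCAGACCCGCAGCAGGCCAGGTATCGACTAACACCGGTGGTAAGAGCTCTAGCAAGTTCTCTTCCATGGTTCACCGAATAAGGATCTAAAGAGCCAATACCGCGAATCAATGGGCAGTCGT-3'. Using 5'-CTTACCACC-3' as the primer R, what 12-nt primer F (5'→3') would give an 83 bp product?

The reverse primer's reverse complement GGTGGTAAG matches the template at positions 118–126, so the product ends at position 126.
An 83 bp product then starts at position 126 − 83 + 1 = 44.
The forward primer is identical to the top strand there: AAGCCGAACTGC.

5'-AAGCCGAACTGC-3'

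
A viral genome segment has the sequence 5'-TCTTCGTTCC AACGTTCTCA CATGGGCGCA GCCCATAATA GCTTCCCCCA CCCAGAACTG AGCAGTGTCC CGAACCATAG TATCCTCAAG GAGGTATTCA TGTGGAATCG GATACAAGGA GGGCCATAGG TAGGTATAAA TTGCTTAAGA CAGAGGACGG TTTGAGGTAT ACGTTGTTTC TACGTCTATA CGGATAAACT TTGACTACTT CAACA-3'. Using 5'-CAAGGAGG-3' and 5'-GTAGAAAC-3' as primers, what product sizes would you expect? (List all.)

The forward primer CAAGGAGG matches the top strand at positions 87–94, 115–122.
The reverse primer's reverse complement is GTTTCTAC, matching at positions 176–183.
Each forward site pairs with the reverse site to give a product ending at position 183: sizes 97, 69 bp.

97 bp, 69 bp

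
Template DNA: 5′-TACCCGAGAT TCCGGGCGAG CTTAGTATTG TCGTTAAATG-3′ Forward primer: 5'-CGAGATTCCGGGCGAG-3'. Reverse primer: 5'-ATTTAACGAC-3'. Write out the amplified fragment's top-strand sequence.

The forward primer matches the template at positions 5–20.
The reverse primer's reverse complement is GTCGTTAAAT, which matches the template at positions 30–39.
The product is the template from position 5 through 39 (35 bp).

5'-CGAGATTCCGGGCGAGCTTAGTATTGTCGTTAAAT-3'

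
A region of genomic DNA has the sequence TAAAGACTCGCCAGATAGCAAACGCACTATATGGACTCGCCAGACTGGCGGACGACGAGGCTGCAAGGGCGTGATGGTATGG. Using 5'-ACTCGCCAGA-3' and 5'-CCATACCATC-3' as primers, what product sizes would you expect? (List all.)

The forward primer ACTCGCCAGA matches the top strand at positions 6–15, 35–44.
The reverse primer's reverse complement is GATGGTATGG, matching at positions 73–82.
Each forward site pairs with the reverse site to give a product ending at position 82: sizes 77, 48 bp.

77 bp, 48 bp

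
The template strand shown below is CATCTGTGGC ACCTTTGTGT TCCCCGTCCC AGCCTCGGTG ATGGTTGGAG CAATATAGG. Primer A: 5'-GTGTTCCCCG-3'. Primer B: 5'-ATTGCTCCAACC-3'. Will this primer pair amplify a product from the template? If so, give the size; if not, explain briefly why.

Yes — a 38 bp product.

Primer A (GTGTTCCCCG) matches the top strand at positions 17–26; it acts as a forward primer.
Primer B's reverse complement is GGTTGGAGCAAT, matching the top strand at positions 43–54; it acts as a reverse primer.
The 3' ends face each other across positions 17–54, giving a 38 bp product.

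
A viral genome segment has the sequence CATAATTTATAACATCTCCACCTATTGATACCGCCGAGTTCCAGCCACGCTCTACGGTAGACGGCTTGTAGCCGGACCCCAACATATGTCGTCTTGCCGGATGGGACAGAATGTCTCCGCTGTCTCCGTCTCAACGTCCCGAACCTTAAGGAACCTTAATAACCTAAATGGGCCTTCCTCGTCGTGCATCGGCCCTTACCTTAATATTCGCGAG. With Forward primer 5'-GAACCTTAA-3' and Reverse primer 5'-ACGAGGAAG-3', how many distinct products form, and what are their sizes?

The forward primer GAACCTTAA matches the top strand at positions 141–149, 151–159.
The reverse primer's reverse complement is CTTCCTCGT, matching at positions 174–182.
Each forward site pairs with the reverse site to give a product ending at position 182: sizes 42, 32 bp.

Two products: 42 bp, 32 bp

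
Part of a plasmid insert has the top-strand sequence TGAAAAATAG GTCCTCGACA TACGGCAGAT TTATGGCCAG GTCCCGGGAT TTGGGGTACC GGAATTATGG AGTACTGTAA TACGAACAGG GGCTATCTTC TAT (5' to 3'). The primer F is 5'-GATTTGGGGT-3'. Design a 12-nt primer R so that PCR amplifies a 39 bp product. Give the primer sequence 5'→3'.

The forward primer binds at positions 48–57, so a 39 bp product ends at position 48 + 39 − 1 = 86.
The reverse primer anneals to the top strand over positions 75–86, i.e. to CTGTAATACGAA.
Its sequence written 5'→3' is the reverse complement: TTCGTATTACAG.

5'-TTCGTATTACAG-3'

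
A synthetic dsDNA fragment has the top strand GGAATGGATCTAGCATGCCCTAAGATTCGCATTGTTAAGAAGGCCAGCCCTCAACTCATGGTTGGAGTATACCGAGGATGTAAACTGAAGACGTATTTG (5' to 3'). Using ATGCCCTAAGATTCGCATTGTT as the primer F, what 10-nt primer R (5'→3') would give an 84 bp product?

The forward primer binds at positions 15–36, so an 84 bp product ends at position 15 + 84 − 1 = 98.
The reverse primer anneals to the top strand over positions 89–98, i.e. to AGACGTATTT.
Its sequence written 5'→3' is the reverse complement: AAATACGTCT.

5'-AAATACGTCT-3'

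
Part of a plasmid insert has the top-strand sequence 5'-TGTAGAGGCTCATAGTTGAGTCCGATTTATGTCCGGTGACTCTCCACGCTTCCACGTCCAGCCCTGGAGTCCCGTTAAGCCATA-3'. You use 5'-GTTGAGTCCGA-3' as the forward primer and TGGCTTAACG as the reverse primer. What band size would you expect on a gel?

Forward primer GTTGAGTCCGA is found on the top strand at positions 15–25.
Taking the reverse complement of TGGCTTAACG gives CGTTAAGCCA, found at positions 73–82 on the template; the primer anneals here to the top strand with its 3' end pointing upstream.
The product runs from position 15 to position 82, so its length is 82 − 15 + 1 = 68 bp.

68 bp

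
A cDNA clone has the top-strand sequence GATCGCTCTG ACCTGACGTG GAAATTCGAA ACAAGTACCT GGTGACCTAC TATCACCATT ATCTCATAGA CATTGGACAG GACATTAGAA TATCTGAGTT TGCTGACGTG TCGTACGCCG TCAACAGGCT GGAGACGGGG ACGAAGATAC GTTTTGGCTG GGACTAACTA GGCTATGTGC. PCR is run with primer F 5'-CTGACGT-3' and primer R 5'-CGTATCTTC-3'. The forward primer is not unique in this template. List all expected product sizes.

The forward primer CTGACGT matches the top strand at positions 13–19, 103–109.
The reverse primer's reverse complement is GAAGATACG, matching at positions 143–151.
Each forward site pairs with the reverse site to give a product ending at position 151: sizes 139, 49 bp.

139 bp, 49 bp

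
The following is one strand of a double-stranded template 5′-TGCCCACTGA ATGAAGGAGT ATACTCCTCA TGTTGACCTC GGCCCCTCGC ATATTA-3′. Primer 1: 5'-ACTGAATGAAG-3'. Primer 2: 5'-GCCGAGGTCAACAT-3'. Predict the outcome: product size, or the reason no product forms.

Primer 1 (ACTGAATGAAG) matches the top strand at positions 6–16; it acts as a forward primer.
Primer 2's reverse complement is ATGTTGACCTCGGC, matching the top strand at positions 30–43; it acts as a reverse primer.
The 3' ends face each other across positions 6–43, giving a 38 bp product.

Yes — a 38 bp product.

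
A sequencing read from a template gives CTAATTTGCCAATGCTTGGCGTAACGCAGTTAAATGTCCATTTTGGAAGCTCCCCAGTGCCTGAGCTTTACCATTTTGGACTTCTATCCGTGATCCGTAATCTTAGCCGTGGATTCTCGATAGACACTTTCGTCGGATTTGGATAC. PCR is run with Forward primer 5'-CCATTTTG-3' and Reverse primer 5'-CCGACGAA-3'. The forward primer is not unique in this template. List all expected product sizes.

The forward primer CCATTTTG matches the top strand at positions 38–45, 71–78.
The reverse primer's reverse complement is TTCGTCGG, matching at positions 129–136.
Each forward site pairs with the reverse site to give a product ending at position 136: sizes 99, 66 bp.

99 bp, 66 bp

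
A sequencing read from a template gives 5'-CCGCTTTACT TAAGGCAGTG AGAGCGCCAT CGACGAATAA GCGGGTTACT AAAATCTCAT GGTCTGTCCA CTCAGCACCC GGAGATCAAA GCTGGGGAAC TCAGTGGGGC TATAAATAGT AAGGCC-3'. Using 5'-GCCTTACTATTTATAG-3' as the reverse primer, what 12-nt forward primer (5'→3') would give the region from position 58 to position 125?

The reverse primer's reverse complement CTATAAATAGTAAGGC matches the template at positions 110–125; the product starts at position 58.
The forward primer is identical to the top strand over positions 58–69: CATGGTCTGTCC.

5'-CATGGTCTGTCC-3'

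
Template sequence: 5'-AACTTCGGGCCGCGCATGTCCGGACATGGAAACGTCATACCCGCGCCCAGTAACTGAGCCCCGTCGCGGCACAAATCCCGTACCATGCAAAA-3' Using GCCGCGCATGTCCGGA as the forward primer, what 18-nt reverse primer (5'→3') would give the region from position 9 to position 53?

5'-TTACTGGGCGCGGGTATG-3'

The product's 3' end on the top strand is position 53.
The reverse primer anneals to the top strand over positions 36–53, i.e. to CATACCCGCGCCCAGTAA.
Its sequence written 5'→3' is the reverse complement: TTACTGGGCGCGGGTATG.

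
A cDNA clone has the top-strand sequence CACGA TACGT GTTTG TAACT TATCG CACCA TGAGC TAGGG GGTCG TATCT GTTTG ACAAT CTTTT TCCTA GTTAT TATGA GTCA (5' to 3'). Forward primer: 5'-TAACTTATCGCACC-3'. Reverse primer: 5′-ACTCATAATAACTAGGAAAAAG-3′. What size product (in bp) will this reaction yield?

The forward primer matches the template at positions 16–29.
Reverse complement of the reverse primer: CTTTTTCCTAGTTATTATGAGT. This occurs on the top strand at positions 61–82.
The product runs from position 16 to position 82, so its length is 82 − 16 + 1 = 67 bp.

67 bp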